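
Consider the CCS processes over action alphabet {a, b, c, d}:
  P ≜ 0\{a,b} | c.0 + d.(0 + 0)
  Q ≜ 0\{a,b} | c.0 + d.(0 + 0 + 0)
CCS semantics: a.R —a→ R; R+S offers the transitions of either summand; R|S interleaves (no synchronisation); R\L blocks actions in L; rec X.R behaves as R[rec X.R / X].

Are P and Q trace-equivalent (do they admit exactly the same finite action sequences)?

YES

P's transition system — 3 states:
  m0 = 0\{a,b} | c.0 + d.(0 + 0) | —c→ m1, —d→ m2
  m1 = 0\{a,b} | 0 | deadlocked
  m2 = 0 + 0 | deadlocked
Q's transition system — 3 states:
  n0 = 0\{a,b} | c.0 + d.(0 + 0 + 0) | —c→ n1, —d→ n2
  n1 = 0\{a,b} | 0 | deadlocked
  n2 = 0 + 0 + 0 | deadlocked
Coarsest stable partition (strong bisimilarity classes):
  B0 = {m0, n0}
  B1 = {m1, m2, n1, n2}
m0 ∈ B0, n0 ∈ B0 → same block
Bisimilar ⇒ trace-equivalent.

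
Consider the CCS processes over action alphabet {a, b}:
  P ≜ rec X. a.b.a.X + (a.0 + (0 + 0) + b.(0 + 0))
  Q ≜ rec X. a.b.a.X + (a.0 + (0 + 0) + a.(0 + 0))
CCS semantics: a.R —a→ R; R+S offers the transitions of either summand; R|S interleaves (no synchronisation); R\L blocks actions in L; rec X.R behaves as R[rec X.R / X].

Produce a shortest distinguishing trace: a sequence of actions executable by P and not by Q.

LTS(P): 5 reachable states
  m0 = rec X. a.b.a.X + (a.0 + (0 + 0) + b.(0 + 0)) ⊢ --a--▸ m1, --a--▸ m2, --b--▸ m3
  m1 = 0 ⊢ (no moves)
  m2 = b.a.(rec X. a.b.a.X + (a.0 + (0 + 0) + b.(0 + 0))) ⊢ --b--▸ m4
  m3 = 0 + 0 ⊢ (no moves)
  m4 = a.(rec X. a.b.a.X + (a.0 + (0 + 0) + b.(0 + 0))) ⊢ --a--▸ m0
LTS(Q): 5 reachable states
  n0 = rec X. a.b.a.X + (a.0 + (0 + 0) + a.(0 + 0)) ⊢ --a--▸ n1, --a--▸ n2, --a--▸ n3
  n1 = 0 ⊢ (no moves)
  n2 = 0 + 0 ⊢ (no moves)
  n3 = b.a.(rec X. a.b.a.X + (a.0 + (0 + 0) + a.(0 + 0))) ⊢ --b--▸ n4
  n4 = a.(rec X. a.b.a.X + (a.0 + (0 + 0) + a.(0 + 0))) ⊢ --a--▸ n0
Trace ⟨b⟩ through P, begin at {m0}:
  after b @ step 1: {m3}
  — P admits the full trace.
Trace ⟨b⟩ through Q, begin at {n0}:
  after b @ step 1: ∅  — Q cannot continue

b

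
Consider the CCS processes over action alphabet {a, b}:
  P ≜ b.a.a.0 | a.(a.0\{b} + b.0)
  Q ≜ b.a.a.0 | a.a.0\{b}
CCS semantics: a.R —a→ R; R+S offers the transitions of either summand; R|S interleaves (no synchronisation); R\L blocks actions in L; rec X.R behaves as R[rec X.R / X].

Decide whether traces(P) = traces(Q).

NO — witness ⟨abb⟩

P's transition system — 16 states:
  m0 = b.a.a.0 | a.(a.0\{b} + b.0) | -a-> m1, -b-> m2
  m1 = b.a.a.0 | (a.0\{b} + b.0) | -a-> m3, -b-> m4, -b-> m5
  m2 = a.a.0 | a.(a.0\{b} + b.0) | -a-> m4, -a-> m6
  m3 = b.a.a.0 | 0\{b} | -b-> m7
  m4 = a.a.0 | (a.0\{b} + b.0) | -a-> m7, -a-> m8, -b-> m9
  m5 = b.a.a.0 | 0 | -b-> m9
  m6 = a.0 | a.(a.0\{b} + b.0) | -a-> m10, -a-> m8
  m7 = a.a.0 | 0\{b} | -a-> m11
  m8 = a.0 | (a.0\{b} + b.0) | -a-> m11, -a-> m12, -b-> m13
  m9 = a.a.0 | 0 | -a-> m13
  m10 = 0 | a.(a.0\{b} + b.0) | -a-> m12
  m11 = a.0 | 0\{b} | -a-> m14
  m12 = 0 | (a.0\{b} + b.0) | -a-> m14, -b-> m15
  m13 = a.0 | 0 | -a-> m15
  m14 = 0 | 0\{b} | stopped
  m15 = 0 | 0 | stopped
Q's transition system — 12 states:
  n0 = b.a.a.0 | a.a.0\{b} | -a-> n1, -b-> n2
  n1 = b.a.a.0 | a.0\{b} | -a-> n3, -b-> n4
  n2 = a.a.0 | a.a.0\{b} | -a-> n4, -a-> n5
  n3 = b.a.a.0 | 0\{b} | -b-> n6
  n4 = a.a.0 | a.0\{b} | -a-> n6, -a-> n7
  n5 = a.0 | a.a.0\{b} | -a-> n7, -a-> n8
  n6 = a.a.0 | 0\{b} | -a-> n9
  n7 = a.0 | a.0\{b} | -a-> n10, -a-> n9
  n8 = 0 | a.a.0\{b} | -a-> n10
  n9 = a.0 | 0\{b} | -a-> n11
  n10 = 0 | a.0\{b} | -a-> n11
  n11 = 0 | 0\{b} | stopped
Run σ = ⟨abb⟩ on P: start {m0}
  [1] a ⇒ {m1}
  [2] b ⇒ {m4, m5}
  [3] b ⇒ {m9}
  P completes σ.
Run σ = ⟨abb⟩ on Q: start {n0}
  [1] a ⇒ {n1}
  [2] b ⇒ {n4}
  [3] b ⇒ ∅  — Q cannot continue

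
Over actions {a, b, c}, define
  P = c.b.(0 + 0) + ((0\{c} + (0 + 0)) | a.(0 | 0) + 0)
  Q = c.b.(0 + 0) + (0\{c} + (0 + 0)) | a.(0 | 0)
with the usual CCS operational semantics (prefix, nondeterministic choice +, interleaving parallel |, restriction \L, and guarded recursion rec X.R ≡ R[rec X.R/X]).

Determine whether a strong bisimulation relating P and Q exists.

LTS(P): 4 reachable states
  m0 = c.b.(0 + 0) + ((0\{c} + (0 + 0)) | a.(0 | 0) + 0) :: --a--▸ m1, --c--▸ m2
  m1 = (0\{c} + (0 + 0)) | (0 | 0) :: ·
  m2 = b.(0 + 0) :: --b--▸ m3
  m3 = 0 + 0 :: ·
LTS(Q): 4 reachable states
  n0 = c.b.(0 + 0) + (0\{c} + (0 + 0)) | a.(0 | 0) :: --a--▸ n1, --c--▸ n2
  n1 = (0\{c} + (0 + 0)) | (0 | 0) :: ·
  n2 = b.(0 + 0) :: --b--▸ n3
  n3 = 0 + 0 :: ·
Bisimilarity quotient blocks:
  B0 = {m0, n0}
  B1 = {m2, n2}
  B2 = {m1, m3, n1, n3}
m0 ∈ B0, n0 ∈ B0 → same block

bisimilar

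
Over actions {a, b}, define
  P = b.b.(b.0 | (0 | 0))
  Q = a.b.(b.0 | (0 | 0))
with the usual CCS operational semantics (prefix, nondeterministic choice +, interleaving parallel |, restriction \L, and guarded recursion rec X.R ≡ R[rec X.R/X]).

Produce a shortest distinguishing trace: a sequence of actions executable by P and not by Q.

LTS(P): 4 reachable states
  m0 = b.b.(b.0 | (0 | 0)) | --b--▸ m1
  m1 = b.(b.0 | (0 | 0)) | --b--▸ m2
  m2 = b.0 | (0 | 0) | --b--▸ m3
  m3 = 0 | (0 | 0) | deadlocked
LTS(Q): 4 reachable states
  n0 = a.b.(b.0 | (0 | 0)) | --a--▸ n1
  n1 = b.(b.0 | (0 | 0)) | --b--▸ n2
  n2 = b.0 | (0 | 0) | --b--▸ n3
  n3 = 0 | (0 | 0) | deadlocked
Run σ = ⟨b⟩ on P: start {m0}
  [1] b ⇒ {m1}
  — P admits the full trace.
Run σ = ⟨b⟩ on Q: start {n0}
  [1] b ⇒ ∅  — Q cannot continue

b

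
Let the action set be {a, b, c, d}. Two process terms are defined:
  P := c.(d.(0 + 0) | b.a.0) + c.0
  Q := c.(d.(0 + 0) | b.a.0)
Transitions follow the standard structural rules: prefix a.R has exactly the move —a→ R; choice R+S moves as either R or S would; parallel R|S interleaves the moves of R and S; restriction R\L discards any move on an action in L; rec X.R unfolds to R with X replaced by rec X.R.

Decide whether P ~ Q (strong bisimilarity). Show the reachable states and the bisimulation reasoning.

Reachable graph of P (8 states):
  u0 = c.(d.(0 + 0) | b.a.0) + c.0 ⊢ ··c··> u1, ··c··> u2
  u1 = 0 ⊢ ·
  u2 = d.(0 + 0) | b.a.0 ⊢ ··b··> u3, ··d··> u4
  u3 = d.(0 + 0) | a.0 ⊢ ··a··> u5, ··d··> u6
  u4 = (0 + 0) | b.a.0 ⊢ ··b··> u6
  u5 = d.(0 + 0) | 0 ⊢ ··d··> u7
  u6 = (0 + 0) | a.0 ⊢ ··a··> u7
  u7 = (0 + 0) | 0 ⊢ ·
Reachable graph of Q (7 states):
  v0 = c.(d.(0 + 0) | b.a.0) ⊢ ··c··> v1
  v1 = d.(0 + 0) | b.a.0 ⊢ ··b··> v2, ··d··> v3
  v2 = d.(0 + 0) | a.0 ⊢ ··a··> v4, ··d··> v5
  v3 = (0 + 0) | b.a.0 ⊢ ··b··> v5
  v4 = d.(0 + 0) | 0 ⊢ ··d··> v6
  v5 = (0 + 0) | a.0 ⊢ ··a··> v6
  v6 = (0 + 0) | 0 ⊢ ·
Coarsest stable partition (strong bisimilarity classes):
  B0 = {u0}
  B1 = {u2, v1}
  B2 = {u4, v3}
  B3 = {u6, v5}
  B4 = {u1, u7, v6}
  B5 = {u3, v2}
  B6 = {u5, v4}
  B7 = {v0}
u0 ∈ B0, v0 ∈ B7 → different blocks

P ≁ Q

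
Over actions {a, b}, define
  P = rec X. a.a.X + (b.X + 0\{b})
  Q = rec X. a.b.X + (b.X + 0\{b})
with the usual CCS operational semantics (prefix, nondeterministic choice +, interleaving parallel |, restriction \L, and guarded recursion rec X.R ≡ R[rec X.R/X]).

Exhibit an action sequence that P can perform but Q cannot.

aa

Reachable graph of P (2 states):
  u0 = rec X. a.a.X + (b.X + 0\{b}) → -a-> u1, -b-> u0
  u1 = a.(rec X. a.a.X + (b.X + 0\{b})) → -a-> u0
Reachable graph of Q (2 states):
  v0 = rec X. a.b.X + (b.X + 0\{b}) → -a-> v1, -b-> v0
  v1 = b.(rec X. a.b.X + (b.X + 0\{b})) → -b-> v0
Run σ = ⟨aa⟩ on P: start {u0}
  after a @ step 1: {u1}
  after a @ step 2: {u0}
  ✓ P
Run σ = ⟨aa⟩ on Q: start {v0}
  after a @ step 1: {v1}
  after a @ step 2: no successor for Q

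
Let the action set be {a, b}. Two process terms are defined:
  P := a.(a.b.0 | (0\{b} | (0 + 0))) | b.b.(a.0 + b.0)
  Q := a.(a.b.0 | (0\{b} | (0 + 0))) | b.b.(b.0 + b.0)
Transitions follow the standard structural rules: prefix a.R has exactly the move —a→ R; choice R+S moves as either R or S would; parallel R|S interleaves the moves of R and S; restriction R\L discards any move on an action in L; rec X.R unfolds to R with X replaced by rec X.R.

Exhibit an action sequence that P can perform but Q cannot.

aabba

LTS(P): 16 reachable states
  s0 = a.(a.b.0 | (0\{b} | (0 + 0))) | b.b.(a.0 + b.0) ⊢ —a→ s1, —b→ s2
  s1 = a.b.0 | (0\{b} | (0 + 0)) | b.b.(a.0 + b.0) ⊢ —a→ s3, —b→ s4
  s2 = a.(a.b.0 | (0\{b} | (0 + 0))) | b.(a.0 + b.0) ⊢ —a→ s4, —b→ s5
  s3 = b.0 | (0\{b} | (0 + 0)) | b.b.(a.0 + b.0) ⊢ —b→ s6, —b→ s7
  s4 = a.b.0 | (0\{b} | (0 + 0)) | b.(a.0 + b.0) ⊢ —a→ s7, —b→ s8
  s5 = a.(a.b.0 | (0\{b} | (0 + 0))) | (a.0 + b.0) ⊢ —a→ s8, —a→ s9, —b→ s9
  s6 = 0 | (0\{b} | (0 + 0)) | b.b.(a.0 + b.0) ⊢ —b→ s10
  s7 = b.0 | (0\{b} | (0 + 0)) | b.(a.0 + b.0) ⊢ —b→ s10, —b→ s11
  s8 = a.b.0 | (0\{b} | (0 + 0)) | (a.0 + b.0) ⊢ —a→ s11, —a→ s12, —b→ s12
  s9 = a.(a.b.0 | (0\{b} | (0 + 0))) | 0 ⊢ —a→ s12
  s10 = 0 | (0\{b} | (0 + 0)) | b.(a.0 + b.0) ⊢ —b→ s13
  s11 = b.0 | (0\{b} | (0 + 0)) | (a.0 + b.0) ⊢ —a→ s14, —b→ s13, —b→ s14
  s12 = a.b.0 | (0\{b} | (0 + 0)) | 0 ⊢ —a→ s14
  s13 = 0 | (0\{b} | (0 + 0)) | (a.0 + b.0) ⊢ —a→ s15, —b→ s15
  s14 = b.0 | (0\{b} | (0 + 0)) | 0 ⊢ —b→ s15
  s15 = 0 | (0\{b} | (0 + 0)) | 0 ⊢ deadlocked
LTS(Q): 16 reachable states
  t0 = a.(a.b.0 | (0\{b} | (0 + 0))) | b.b.(b.0 + b.0) ⊢ —a→ t1, —b→ t2
  t1 = a.b.0 | (0\{b} | (0 + 0)) | b.b.(b.0 + b.0) ⊢ —a→ t3, —b→ t4
  t2 = a.(a.b.0 | (0\{b} | (0 + 0))) | b.(b.0 + b.0) ⊢ —a→ t4, —b→ t5
  t3 = b.0 | (0\{b} | (0 + 0)) | b.b.(b.0 + b.0) ⊢ —b→ t6, —b→ t7
  t4 = a.b.0 | (0\{b} | (0 + 0)) | b.(b.0 + b.0) ⊢ —a→ t7, —b→ t8
  t5 = a.(a.b.0 | (0\{b} | (0 + 0))) | (b.0 + b.0) ⊢ —a→ t8, —b→ t9
  t6 = 0 | (0\{b} | (0 + 0)) | b.b.(b.0 + b.0) ⊢ —b→ t10
  t7 = b.0 | (0\{b} | (0 + 0)) | b.(b.0 + b.0) ⊢ —b→ t10, —b→ t11
  t8 = a.b.0 | (0\{b} | (0 + 0)) | (b.0 + b.0) ⊢ —a→ t11, —b→ t12
  t9 = a.(a.b.0 | (0\{b} | (0 + 0))) | 0 ⊢ —a→ t12
  t10 = 0 | (0\{b} | (0 + 0)) | b.(b.0 + b.0) ⊢ —b→ t13
  t11 = b.0 | (0\{b} | (0 + 0)) | (b.0 + b.0) ⊢ —b→ t13, —b→ t14
  t12 = a.b.0 | (0\{b} | (0 + 0)) | 0 ⊢ —a→ t14
  t13 = 0 | (0\{b} | (0 + 0)) | (b.0 + b.0) ⊢ —b→ t15
  t14 = b.0 | (0\{b} | (0 + 0)) | 0 ⊢ —b→ t15
  t15 = 0 | (0\{b} | (0 + 0)) | 0 ⊢ deadlocked
Executing aabba from P (initial set {s0}):
  after a @ step 1: {s1}
  after a @ step 2: {s3}
  after b @ step 3: {s6, s7}
  after b @ step 4: {s10, s11}
  after a @ step 5: {s14}
  P completes σ.
Executing aabba from Q (initial set {t0}):
  after a @ step 1: {t1}
  after a @ step 2: {t3}
  after b @ step 3: {t6, t7}
  after b @ step 4: {t10, t11}
  after a @ step 5: ∅  — Q cannot continue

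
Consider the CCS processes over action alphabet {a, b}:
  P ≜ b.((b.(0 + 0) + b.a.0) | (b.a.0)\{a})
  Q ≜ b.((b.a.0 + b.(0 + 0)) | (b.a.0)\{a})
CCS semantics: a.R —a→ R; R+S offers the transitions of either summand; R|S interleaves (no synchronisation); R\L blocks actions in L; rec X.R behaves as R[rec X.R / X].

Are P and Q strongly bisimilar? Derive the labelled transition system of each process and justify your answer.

LTS(P): 9 reachable states
  p0 = b.((b.(0 + 0) + b.a.0) | (b.a.0)\{a}) :: =b=> p1
  p1 = (b.(0 + 0) + b.a.0) | (b.a.0)\{a} :: =b=> p2, =b=> p3, =b=> p4
  p2 = (0 + 0) | (b.a.0)\{a} :: =b=> p5
  p3 = (b.(0 + 0) + b.a.0) | (a.0)\{a} :: =b=> p5, =b=> p6
  p4 = a.0 | (b.a.0)\{a} :: =a=> p7, =b=> p6
  p5 = (0 + 0) | (a.0)\{a} :: stopped
  p6 = a.0 | (a.0)\{a} :: =a=> p8
  p7 = 0 | (b.a.0)\{a} :: =b=> p8
  p8 = 0 | (a.0)\{a} :: stopped
LTS(Q): 9 reachable states
  q0 = b.((b.a.0 + b.(0 + 0)) | (b.a.0)\{a}) :: =b=> q1
  q1 = (b.a.0 + b.(0 + 0)) | (b.a.0)\{a} :: =b=> q2, =b=> q3, =b=> q4
  q2 = (0 + 0) | (b.a.0)\{a} :: =b=> q5
  q3 = (b.a.0 + b.(0 + 0)) | (a.0)\{a} :: =b=> q5, =b=> q6
  q4 = a.0 | (b.a.0)\{a} :: =a=> q7, =b=> q6
  q5 = (0 + 0) | (a.0)\{a} :: stopped
  q6 = a.0 | (a.0)\{a} :: =a=> q8
  q7 = 0 | (b.a.0)\{a} :: =b=> q8
  q8 = 0 | (a.0)\{a} :: stopped
Coarsest stable partition (strong bisimilarity classes):
  B0 = {p0, q0}
  B1 = {p1, q1}
  B2 = {p2, p7, q2, q7}
  B3 = {p5, p8, q5, q8}
  B4 = {p4, q4}
  B5 = {p6, q6}
  B6 = {p3, q3}
p0 ∈ B0, q0 ∈ B0 → same block

YES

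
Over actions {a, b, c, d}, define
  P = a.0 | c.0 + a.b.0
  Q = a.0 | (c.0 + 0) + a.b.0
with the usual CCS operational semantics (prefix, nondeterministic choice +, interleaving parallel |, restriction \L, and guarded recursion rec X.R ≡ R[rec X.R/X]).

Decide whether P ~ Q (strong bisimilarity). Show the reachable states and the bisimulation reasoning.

bisimilar

Reachable graph of P (6 states):
  m0 = a.0 | c.0 + a.b.0 ⊢ ··a··> m1, ··a··> m2, ··c··> m3
  m1 = 0 | c.0 ⊢ ··c··> m4
  m2 = b.0 ⊢ ··b··> m5
  m3 = a.0 | 0 ⊢ ··a··> m4
  m4 = 0 | 0 ⊢ stopped
  m5 = 0 ⊢ stopped
Reachable graph of Q (6 states):
  n0 = a.0 | (c.0 + 0) + a.b.0 ⊢ ··a··> n1, ··a··> n2, ··c··> n3
  n1 = 0 | (c.0 + 0) ⊢ ··c··> n4
  n2 = b.0 ⊢ ··b··> n5
  n3 = a.0 | 0 ⊢ ··a··> n4
  n4 = 0 | 0 ⊢ stopped
  n5 = 0 ⊢ stopped
Bisimilarity quotient blocks:
  B0 = {m0, n0}
  B1 = {m2, n2}
  B2 = {m4, m5, n4, n5}
  B3 = {m3, n3}
  B4 = {m1, n1}
m0 ∈ B0, n0 ∈ B0 → same block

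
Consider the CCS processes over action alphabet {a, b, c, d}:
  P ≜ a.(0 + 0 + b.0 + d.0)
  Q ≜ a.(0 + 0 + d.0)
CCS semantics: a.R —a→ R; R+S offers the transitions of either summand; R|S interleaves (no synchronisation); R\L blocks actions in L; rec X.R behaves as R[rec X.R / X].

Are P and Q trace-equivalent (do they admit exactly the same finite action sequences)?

traces(P) ≠ traces(Q) — witness ⟨ab⟩

P's transition system — 3 states:
  s0 = a.(0 + 0 + b.0 + d.0) has moves ··a··> s1
  s1 = 0 + 0 + b.0 + d.0 has moves ··b··> s2, ··d··> s2
  s2 = 0 has moves ∅
Q's transition system — 3 states:
  t0 = a.(0 + 0 + d.0) has moves ··a··> t1
  t1 = 0 + 0 + d.0 has moves ··d··> t2
  t2 = 0 has moves ∅
Trace ⟨ab⟩ through P, begin at {s0}:
  step 1 (a): {s1}
  step 2 (b): {s2}
  — P admits the full trace.
Trace ⟨ab⟩ through Q, begin at {t0}:
  step 1 (a): {t1}
  step 2 (b): ∅  — Q cannot continue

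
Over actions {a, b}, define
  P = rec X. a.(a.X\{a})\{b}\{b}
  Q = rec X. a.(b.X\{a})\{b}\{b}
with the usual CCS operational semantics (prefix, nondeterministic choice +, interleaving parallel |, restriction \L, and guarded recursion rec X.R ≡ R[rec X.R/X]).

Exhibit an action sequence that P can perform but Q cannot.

Reachable graph of P (3 states):
  m0 = rec X. a.(a.X\{a})\{b}\{b} has moves =a=> m1
  m1 = (a.(rec X. a.(a.X\{a})\{b}\{b})\{a})\{b}\{b} has moves =a=> m2
  m2 = (rec X. a.(a.X\{a})\{b}\{b})\{a}\{b}\{b} has moves ·
Reachable graph of Q (2 states):
  n0 = rec X. a.(b.X\{a})\{b}\{b} has moves =a=> n1
  n1 = (b.(rec X. a.(b.X\{a})\{b}\{b})\{a})\{b}\{b} has moves ·
Trace ⟨aa⟩ through P, begin at {m0}:
  after a @ step 1: {m1}
  after a @ step 2: {m2}
  — P admits the full trace.
Trace ⟨aa⟩ through Q, begin at {n0}:
  after a @ step 1: {n1}
  after a @ step 2: no successor for Q

aa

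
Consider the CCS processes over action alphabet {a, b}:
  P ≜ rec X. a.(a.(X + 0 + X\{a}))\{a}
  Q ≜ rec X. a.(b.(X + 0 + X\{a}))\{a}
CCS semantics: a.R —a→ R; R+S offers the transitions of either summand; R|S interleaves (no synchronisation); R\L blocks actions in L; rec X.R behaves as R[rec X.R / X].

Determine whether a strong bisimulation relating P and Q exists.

not bisimilar

Reachable graph of P (2 states):
  p0 = rec X. a.(a.(X + 0 + X\{a}))\{a} :: —a→ p1
  p1 = (a.((rec X. a.(a.(X + 0 + X\{a}))\{a}) + 0 + (rec X. a.(a.(X + 0 + X\{a}))\{a})\{a}))\{a} :: ·
Reachable graph of Q (3 states):
  q0 = rec X. a.(b.(X + 0 + X\{a}))\{a} :: —a→ q1
  q1 = (b.((rec X. a.(b.(X + 0 + X\{a}))\{a}) + 0 + (rec X. a.(b.(X + 0 + X\{a}))\{a})\{a}))\{a} :: —b→ q2
  q2 = ((rec X. a.(b.(X + 0 + X\{a}))\{a}) + 0 + (rec X. a.(b.(X + 0 + X\{a}))\{a})\{a})\{a} :: ·
Partition-refinement fixed point:
  B0 = {p0}
  B1 = {p1, q2}
  B2 = {q0}
  B3 = {q1}
p0 ∈ B0, q0 ∈ B2 → different blocks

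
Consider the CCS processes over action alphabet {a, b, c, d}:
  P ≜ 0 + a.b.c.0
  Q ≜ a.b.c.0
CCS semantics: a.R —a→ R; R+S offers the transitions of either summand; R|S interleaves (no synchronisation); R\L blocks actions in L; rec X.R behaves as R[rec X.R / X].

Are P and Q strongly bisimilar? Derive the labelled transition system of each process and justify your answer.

YES

Reachable graph of P (4 states):
  u0 = 0 + a.b.c.0 | -a-> u1
  u1 = b.c.0 | -b-> u2
  u2 = c.0 | -c-> u3
  u3 = 0 | stopped
Reachable graph of Q (4 states):
  v0 = a.b.c.0 | -a-> v1
  v1 = b.c.0 | -b-> v2
  v2 = c.0 | -c-> v3
  v3 = 0 | stopped
Partition-refinement fixed point:
  B0 = {u0, v0}
  B1 = {u1, v1}
  B2 = {u2, v2}
  B3 = {u3, v3}
u0 ∈ B0, v0 ∈ B0 → same block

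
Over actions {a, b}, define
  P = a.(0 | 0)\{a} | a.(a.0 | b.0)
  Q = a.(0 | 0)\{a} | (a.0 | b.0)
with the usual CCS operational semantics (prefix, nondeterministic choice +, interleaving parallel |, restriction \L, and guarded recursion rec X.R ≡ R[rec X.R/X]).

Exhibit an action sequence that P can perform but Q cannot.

aaa

P's transition system — 10 states:
  u0 = a.(0 | 0)\{a} | a.(a.0 | b.0) → =a=> u1, =a=> u2
  u1 = (0 | 0)\{a} | a.(a.0 | b.0) → =a=> u3
  u2 = a.(0 | 0)\{a} | (a.0 | b.0) → =a=> u3, =a=> u4, =b=> u5
  u3 = (0 | 0)\{a} | (a.0 | b.0) → =a=> u6, =b=> u7
  u4 = a.(0 | 0)\{a} | (0 | b.0) → =a=> u6, =b=> u8
  u5 = a.(0 | 0)\{a} | (a.0 | 0) → =a=> u7, =a=> u8
  u6 = (0 | 0)\{a} | (0 | b.0) → =b=> u9
  u7 = (0 | 0)\{a} | (a.0 | 0) → =a=> u9
  u8 = a.(0 | 0)\{a} | (0 | 0) → =a=> u9
  u9 = (0 | 0)\{a} | (0 | 0) → deadlocked
Q's transition system — 8 states:
  v0 = a.(0 | 0)\{a} | (a.0 | b.0) → =a=> v1, =a=> v2, =b=> v3
  v1 = (0 | 0)\{a} | (a.0 | b.0) → =a=> v4, =b=> v5
  v2 = a.(0 | 0)\{a} | (0 | b.0) → =a=> v4, =b=> v6
  v3 = a.(0 | 0)\{a} | (a.0 | 0) → =a=> v5, =a=> v6
  v4 = (0 | 0)\{a} | (0 | b.0) → =b=> v7
  v5 = (0 | 0)\{a} | (a.0 | 0) → =a=> v7
  v6 = a.(0 | 0)\{a} | (0 | 0) → =a=> v7
  v7 = (0 | 0)\{a} | (0 | 0) → deadlocked
Trace ⟨aaa⟩ through P, begin at {u0}:
  after a @ step 1: {u1, u2}
  after a @ step 2: {u3, u4}
  after a @ step 3: {u6}
  — P admits the full trace.
Trace ⟨aaa⟩ through Q, begin at {v0}:
  after a @ step 1: {v1, v2}
  after a @ step 2: {v4}
  after a @ step 3: ∅  — Q cannot continue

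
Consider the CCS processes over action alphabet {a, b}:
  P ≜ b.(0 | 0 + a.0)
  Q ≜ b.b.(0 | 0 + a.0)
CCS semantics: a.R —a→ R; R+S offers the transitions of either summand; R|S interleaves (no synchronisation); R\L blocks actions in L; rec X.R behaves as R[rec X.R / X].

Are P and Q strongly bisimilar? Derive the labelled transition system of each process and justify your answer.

LTS(P): 3 reachable states
  p0 = b.(0 | 0 + a.0) | --b--▸ p1
  p1 = 0 | 0 + a.0 | --a--▸ p2
  p2 = 0 | ·
LTS(Q): 4 reachable states
  q0 = b.b.(0 | 0 + a.0) | --b--▸ q1
  q1 = b.(0 | 0 + a.0) | --b--▸ q2
  q2 = 0 | 0 + a.0 | --a--▸ q3
  q3 = 0 | ·
Coarsest stable partition (strong bisimilarity classes):
  B0 = {p0, q1}
  B1 = {p1, q2}
  B2 = {p2, q3}
  B3 = {q0}
p0 ∈ B0, q0 ∈ B3 → different blocks

NO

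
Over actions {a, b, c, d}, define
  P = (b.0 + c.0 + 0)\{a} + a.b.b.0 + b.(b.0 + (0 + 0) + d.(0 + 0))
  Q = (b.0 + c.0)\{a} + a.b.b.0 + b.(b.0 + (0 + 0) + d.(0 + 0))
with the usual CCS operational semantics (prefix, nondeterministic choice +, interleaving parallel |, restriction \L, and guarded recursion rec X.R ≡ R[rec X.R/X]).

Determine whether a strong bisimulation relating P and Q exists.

P ~ Q

LTS(P): 7 reachable states
  p0 = (b.0 + c.0 + 0)\{a} + a.b.b.0 + b.(b.0 + (0 + 0) + d.(0 + 0)) :: —a→ p1, —b→ p2, —b→ p3, —c→ p2
  p1 = b.b.0 :: —b→ p4
  p2 = 0\{a} :: ∅
  p3 = b.0 + (0 + 0) + d.(0 + 0) :: —b→ p5, —d→ p6
  p4 = b.0 :: —b→ p5
  p5 = 0 :: ∅
  p6 = 0 + 0 :: ∅
LTS(Q): 7 reachable states
  q0 = (b.0 + c.0)\{a} + a.b.b.0 + b.(b.0 + (0 + 0) + d.(0 + 0)) :: —a→ q1, —b→ q2, —b→ q3, —c→ q2
  q1 = b.b.0 :: —b→ q4
  q2 = 0\{a} :: ∅
  q3 = b.0 + (0 + 0) + d.(0 + 0) :: —b→ q5, —d→ q6
  q4 = b.0 :: —b→ q5
  q5 = 0 :: ∅
  q6 = 0 + 0 :: ∅
Bisimilarity quotient blocks:
  B0 = {p0, q0}
  B1 = {p2, p5, p6, q2, q5, q6}
  B2 = {p3, q3}
  B3 = {p1, q1}
  B4 = {p4, q4}
p0 ∈ B0, q0 ∈ B0 → same block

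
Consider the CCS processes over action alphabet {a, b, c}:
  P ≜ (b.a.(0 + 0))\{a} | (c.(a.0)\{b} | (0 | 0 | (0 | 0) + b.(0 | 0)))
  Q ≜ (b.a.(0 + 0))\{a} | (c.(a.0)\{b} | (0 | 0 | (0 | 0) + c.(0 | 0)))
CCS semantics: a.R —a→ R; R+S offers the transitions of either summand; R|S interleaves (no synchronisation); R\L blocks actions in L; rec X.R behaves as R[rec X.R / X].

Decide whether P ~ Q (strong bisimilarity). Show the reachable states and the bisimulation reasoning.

LTS(P): 12 reachable states
  m0 = (b.a.(0 + 0))\{a} | (c.(a.0)\{b} | (0 | 0 | (0 | 0) + b.(0 | 0))) → ··b··> m1, ··b··> m2, ··c··> m3
  m1 = (a.(0 + 0))\{a} | (c.(a.0)\{b} | (0 | 0 | (0 | 0) + b.(0 | 0))) → ··b··> m4, ··c··> m5
  m2 = (b.a.(0 + 0))\{a} | (c.(a.0)\{b} | (0 | 0)) → ··b··> m4, ··c··> m6
  m3 = (b.a.(0 + 0))\{a} | ((a.0)\{b} | (0 | 0 | (0 | 0) + b.(0 | 0))) → ··a··> m7, ··b··> m5, ··b··> m6
  m4 = (a.(0 + 0))\{a} | (c.(a.0)\{b} | (0 | 0)) → ··c··> m8
  m5 = (a.(0 + 0))\{a} | ((a.0)\{b} | (0 | 0 | (0 | 0) + b.(0 | 0))) → ··a··> m9, ··b··> m8
  m6 = (b.a.(0 + 0))\{a} | ((a.0)\{b} | (0 | 0)) → ··a··> m10, ··b··> m8
  m7 = (b.a.(0 + 0))\{a} | (0\{b} | (0 | 0 | (0 | 0) + b.(0 | 0))) → ··b··> m10, ··b··> m9
  m8 = (a.(0 + 0))\{a} | ((a.0)\{b} | (0 | 0)) → ··a··> m11
  m9 = (a.(0 + 0))\{a} | (0\{b} | (0 | 0 | (0 | 0) + b.(0 | 0))) → ··b··> m11
  m10 = (b.a.(0 + 0))\{a} | (0\{b} | (0 | 0)) → ··b··> m11
  m11 = (a.(0 + 0))\{a} | (0\{b} | (0 | 0)) → deadlocked
LTS(Q): 12 reachable states
  n0 = (b.a.(0 + 0))\{a} | (c.(a.0)\{b} | (0 | 0 | (0 | 0) + c.(0 | 0))) → ··b··> n1, ··c··> n2, ··c··> n3
  n1 = (a.(0 + 0))\{a} | (c.(a.0)\{b} | (0 | 0 | (0 | 0) + c.(0 | 0))) → ··c··> n4, ··c··> n5
  n2 = (b.a.(0 + 0))\{a} | ((a.0)\{b} | (0 | 0 | (0 | 0) + c.(0 | 0))) → ··a··> n6, ··b··> n4, ··c··> n7
  n3 = (b.a.(0 + 0))\{a} | (c.(a.0)\{b} | (0 | 0)) → ··b··> n5, ··c··> n7
  n4 = (a.(0 + 0))\{a} | ((a.0)\{b} | (0 | 0 | (0 | 0) + c.(0 | 0))) → ··a··> n8, ··c··> n9
  n5 = (a.(0 + 0))\{a} | (c.(a.0)\{b} | (0 | 0)) → ··c··> n9
  n6 = (b.a.(0 + 0))\{a} | (0\{b} | (0 | 0 | (0 | 0) + c.(0 | 0))) → ··b··> n8, ··c··> n10
  n7 = (b.a.(0 + 0))\{a} | ((a.0)\{b} | (0 | 0)) → ··a··> n10, ··b··> n9
  n8 = (a.(0 + 0))\{a} | (0\{b} | (0 | 0 | (0 | 0) + c.(0 | 0))) → ··c··> n11
  n9 = (a.(0 + 0))\{a} | ((a.0)\{b} | (0 | 0)) → ··a··> n11
  n10 = (b.a.(0 + 0))\{a} | (0\{b} | (0 | 0)) → ··b··> n11
  n11 = (a.(0 + 0))\{a} | (0\{b} | (0 | 0)) → deadlocked
Bisimilarity quotient blocks:
  B0 = {m0}
  B1 = {m3}
  B2 = {m5, m6, n7}
  B3 = {m10, m9, n10}
  B4 = {m11, n11}
  B5 = {m8, n9}
  B6 = {m7}
  B7 = {m1, m2, n3}
  B8 = {m4, n5}
  B9 = {n0}
  B10 = {n2}
  B11 = {n4}
  B12 = {n8}
  B13 = {n6}
  B14 = {n1}
m0 ∈ B0, n0 ∈ B9 → different blocks

P ≁ Q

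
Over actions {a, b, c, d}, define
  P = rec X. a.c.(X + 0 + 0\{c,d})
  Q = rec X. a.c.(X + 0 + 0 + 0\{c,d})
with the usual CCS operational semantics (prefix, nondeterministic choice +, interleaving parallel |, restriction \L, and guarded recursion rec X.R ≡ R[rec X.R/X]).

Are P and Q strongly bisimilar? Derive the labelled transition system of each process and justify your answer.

P ~ Q

P's transition system — 3 states:
  s0 = rec X. a.c.(X + 0 + 0\{c,d}) has moves —a→ s1
  s1 = c.((rec X. a.c.(X + 0 + 0\{c,d})) + 0 + 0\{c,d}) has moves —c→ s2
  s2 = (rec X. a.c.(X + 0 + 0\{c,d})) + 0 + 0\{c,d} has moves —a→ s1
Q's transition system — 3 states:
  t0 = rec X. a.c.(X + 0 + 0 + 0\{c,d}) has moves —a→ t1
  t1 = c.((rec X. a.c.(X + 0 + 0 + 0\{c,d})) + 0 + 0 + 0\{c,d}) has moves —c→ t2
  t2 = (rec X. a.c.(X + 0 + 0 + 0\{c,d})) + 0 + 0 + 0\{c,d} has moves —a→ t1
Partition-refinement fixed point:
  B0 = {s0, s2, t0, t2}
  B1 = {s1, t1}
s0 ∈ B0, t0 ∈ B0 → same block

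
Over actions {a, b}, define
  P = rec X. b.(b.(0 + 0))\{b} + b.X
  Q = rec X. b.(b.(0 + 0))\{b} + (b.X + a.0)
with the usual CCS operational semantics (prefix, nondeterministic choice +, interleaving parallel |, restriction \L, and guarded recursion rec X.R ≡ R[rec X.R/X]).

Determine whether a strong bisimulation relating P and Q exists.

not bisimilar

Reachable graph of P (2 states):
  u0 = rec X. b.(b.(0 + 0))\{b} + b.X ⊢ --b--▸ u0, --b--▸ u1
  u1 = (b.(0 + 0))\{b} ⊢ stopped
Reachable graph of Q (3 states):
  v0 = rec X. b.(b.(0 + 0))\{b} + (b.X + a.0) ⊢ --a--▸ v1, --b--▸ v0, --b--▸ v2
  v1 = 0 ⊢ stopped
  v2 = (b.(0 + 0))\{b} ⊢ stopped
Bisimilarity quotient blocks:
  B0 = {u0}
  B1 = {u1, v1, v2}
  B2 = {v0}
u0 ∈ B0, v0 ∈ B2 → different blocks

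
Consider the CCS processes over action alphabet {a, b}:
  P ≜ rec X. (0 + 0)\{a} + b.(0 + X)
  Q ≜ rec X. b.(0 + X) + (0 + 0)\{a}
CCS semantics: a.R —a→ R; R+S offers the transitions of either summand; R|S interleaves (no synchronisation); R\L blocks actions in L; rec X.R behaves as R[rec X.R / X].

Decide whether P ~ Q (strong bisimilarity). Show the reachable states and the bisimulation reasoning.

LTS(P): 2 reachable states
  s0 = rec X. (0 + 0)\{a} + b.(0 + X) ⊢ -b-> s1
  s1 = 0 + (rec X. (0 + 0)\{a} + b.(0 + X)) ⊢ -b-> s1
LTS(Q): 2 reachable states
  t0 = rec X. b.(0 + X) + (0 + 0)\{a} ⊢ -b-> t1
  t1 = 0 + (rec X. b.(0 + X) + (0 + 0)\{a}) ⊢ -b-> t1
Bisimilarity quotient blocks:
  B0 = {s0, s1, t0, t1}
s0 ∈ B0, t0 ∈ B0 → same block

bisimilar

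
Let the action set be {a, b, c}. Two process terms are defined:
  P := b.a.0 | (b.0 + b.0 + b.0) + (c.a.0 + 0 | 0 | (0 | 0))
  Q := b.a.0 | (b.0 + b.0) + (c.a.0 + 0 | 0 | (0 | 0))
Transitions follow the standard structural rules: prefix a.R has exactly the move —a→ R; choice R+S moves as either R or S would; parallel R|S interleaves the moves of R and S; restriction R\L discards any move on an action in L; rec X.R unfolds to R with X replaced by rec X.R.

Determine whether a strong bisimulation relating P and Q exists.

Reachable graph of P (8 states):
  u0 = b.a.0 | (b.0 + b.0 + b.0) + (c.a.0 + 0 | 0 | (0 | 0)) → --b--▸ u1, --b--▸ u2, --c--▸ u3
  u1 = a.0 | (b.0 + b.0 + b.0) → --a--▸ u4, --b--▸ u5
  u2 = b.a.0 | 0 → --b--▸ u5
  u3 = a.0 → --a--▸ u6
  u4 = 0 | (b.0 + b.0 + b.0) → --b--▸ u7
  u5 = a.0 | 0 → --a--▸ u7
  u6 = 0 → deadlocked
  u7 = 0 | 0 → deadlocked
Reachable graph of Q (8 states):
  v0 = b.a.0 | (b.0 + b.0) + (c.a.0 + 0 | 0 | (0 | 0)) → --b--▸ v1, --b--▸ v2, --c--▸ v3
  v1 = a.0 | (b.0 + b.0) → --a--▸ v4, --b--▸ v5
  v2 = b.a.0 | 0 → --b--▸ v5
  v3 = a.0 → --a--▸ v6
  v4 = 0 | (b.0 + b.0) → --b--▸ v7
  v5 = a.0 | 0 → --a--▸ v7
  v6 = 0 → deadlocked
  v7 = 0 | 0 → deadlocked
Bisimilarity quotient blocks:
  B0 = {u0, v0}
  B1 = {u2, v2}
  B2 = {u3, u5, v3, v5}
  B3 = {u6, u7, v6, v7}
  B4 = {u1, v1}
  B5 = {u4, v4}
u0 ∈ B0, v0 ∈ B0 → same block

YES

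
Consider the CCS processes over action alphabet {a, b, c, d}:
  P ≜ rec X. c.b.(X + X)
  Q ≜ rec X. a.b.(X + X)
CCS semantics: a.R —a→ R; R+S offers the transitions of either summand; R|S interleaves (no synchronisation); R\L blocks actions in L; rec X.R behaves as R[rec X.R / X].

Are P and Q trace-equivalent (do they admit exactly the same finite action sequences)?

traces(P) ≠ traces(Q) — witness ⟨c⟩

Reachable graph of P (3 states):
  m0 = rec X. c.b.(X + X) ⊢ —c→ m1
  m1 = b.((rec X. c.b.(X + X)) + (rec X. c.b.(X + X))) ⊢ —b→ m2
  m2 = (rec X. c.b.(X + X)) + (rec X. c.b.(X + X)) ⊢ —c→ m1
Reachable graph of Q (3 states):
  n0 = rec X. a.b.(X + X) ⊢ —a→ n1
  n1 = b.((rec X. a.b.(X + X)) + (rec X. a.b.(X + X))) ⊢ —b→ n2
  n2 = (rec X. a.b.(X + X)) + (rec X. a.b.(X + X)) ⊢ —a→ n1
Run σ = ⟨c⟩ on P: start {m0}
  [1] c ⇒ {m1}
  P completes σ.
Run σ = ⟨c⟩ on Q: start {n0}
  [1] c ⇒ no successor for Q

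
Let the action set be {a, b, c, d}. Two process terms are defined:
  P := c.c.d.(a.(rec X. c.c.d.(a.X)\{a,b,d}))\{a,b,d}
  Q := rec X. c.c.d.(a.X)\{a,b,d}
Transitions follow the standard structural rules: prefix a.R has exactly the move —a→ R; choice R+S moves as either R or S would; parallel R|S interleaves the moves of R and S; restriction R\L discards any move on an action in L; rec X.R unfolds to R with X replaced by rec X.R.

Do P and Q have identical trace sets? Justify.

P's transition system — 4 states:
  u0 = c.c.d.(a.(rec X. c.c.d.(a.X)\{a,b,d}))\{a,b,d} | --c--▸ u1
  u1 = c.d.(a.(rec X. c.c.d.(a.X)\{a,b,d}))\{a,b,d} | --c--▸ u2
  u2 = d.(a.(rec X. c.c.d.(a.X)\{a,b,d}))\{a,b,d} | --d--▸ u3
  u3 = (a.(rec X. c.c.d.(a.X)\{a,b,d}))\{a,b,d} | ·
Q's transition system — 4 states:
  v0 = rec X. c.c.d.(a.X)\{a,b,d} | --c--▸ v1
  v1 = c.d.(a.(rec X. c.c.d.(a.X)\{a,b,d}))\{a,b,d} | --c--▸ v2
  v2 = d.(a.(rec X. c.c.d.(a.X)\{a,b,d}))\{a,b,d} | --d--▸ v3
  v3 = (a.(rec X. c.c.d.(a.X)\{a,b,d}))\{a,b,d} | ·
Partition-refinement fixed point:
  B0 = {u0, v0}
  B1 = {u1, v1}
  B2 = {u2, v2}
  B3 = {u3, v3}
u0 ∈ B0, v0 ∈ B0 → same block
Bisimilar ⇒ trace-equivalent.

YES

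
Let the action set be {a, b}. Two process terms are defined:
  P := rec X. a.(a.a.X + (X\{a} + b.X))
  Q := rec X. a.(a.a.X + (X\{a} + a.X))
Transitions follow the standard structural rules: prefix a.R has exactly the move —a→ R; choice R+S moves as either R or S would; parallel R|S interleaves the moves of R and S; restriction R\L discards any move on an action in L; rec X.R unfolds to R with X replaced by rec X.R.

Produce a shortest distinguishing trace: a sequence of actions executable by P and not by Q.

ab

Reachable graph of P (3 states):
  m0 = rec X. a.(a.a.X + (X\{a} + b.X)) has moves ··a··> m1
  m1 = a.a.(rec X. a.(a.a.X + (X\{a} + b.X))) + ((rec X. a.(a.a.X + (X\{a} + b.X)))\{a} + b.(rec X. a.(a.a.X + (X\{a} + b.X)))) has moves ··a··> m2, ··b··> m0
  m2 = a.(rec X. a.(a.a.X + (X\{a} + b.X))) has moves ··a··> m0
Reachable graph of Q (3 states):
  n0 = rec X. a.(a.a.X + (X\{a} + a.X)) has moves ··a··> n1
  n1 = a.a.(rec X. a.(a.a.X + (X\{a} + a.X))) + ((rec X. a.(a.a.X + (X\{a} + a.X)))\{a} + a.(rec X. a.(a.a.X + (X\{a} + a.X)))) has moves ··a··> n0, ··a··> n2
  n2 = a.(rec X. a.(a.a.X + (X\{a} + a.X))) has moves ··a··> n0
Executing ab from P (initial set {m0}):
  after a @ step 1: {m1}
  after b @ step 2: {m0}
  ✓ P
Executing ab from Q (initial set {n0}):
  after a @ step 1: {n1}
  after b @ step 2: ∅ (Q stuck)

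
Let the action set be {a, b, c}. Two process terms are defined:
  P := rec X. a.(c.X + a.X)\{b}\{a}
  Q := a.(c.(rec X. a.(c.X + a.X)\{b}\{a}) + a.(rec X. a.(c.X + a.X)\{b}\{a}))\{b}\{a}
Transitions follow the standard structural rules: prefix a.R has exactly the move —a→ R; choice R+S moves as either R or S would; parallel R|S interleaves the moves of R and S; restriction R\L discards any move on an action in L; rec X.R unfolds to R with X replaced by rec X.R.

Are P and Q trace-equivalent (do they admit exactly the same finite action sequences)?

traces(P) = traces(Q)

Reachable graph of P (3 states):
  m0 = rec X. a.(c.X + a.X)\{b}\{a} | -a-> m1
  m1 = (c.(rec X. a.(c.X + a.X)\{b}\{a}) + a.(rec X. a.(c.X + a.X)\{b}\{a}))\{b}\{a} | -c-> m2
  m2 = (rec X. a.(c.X + a.X)\{b}\{a})\{b}\{a} | deadlocked
Reachable graph of Q (3 states):
  n0 = a.(c.(rec X. a.(c.X + a.X)\{b}\{a}) + a.(rec X. a.(c.X + a.X)\{b}\{a}))\{b}\{a} | -a-> n1
  n1 = (c.(rec X. a.(c.X + a.X)\{b}\{a}) + a.(rec X. a.(c.X + a.X)\{b}\{a}))\{b}\{a} | -c-> n2
  n2 = (rec X. a.(c.X + a.X)\{b}\{a})\{b}\{a} | deadlocked
Bisimilarity quotient blocks:
  B0 = {m0, n0}
  B1 = {m1, n1}
  B2 = {m2, n2}
m0 ∈ B0, n0 ∈ B0 → same block
Bisimilar ⇒ trace-equivalent.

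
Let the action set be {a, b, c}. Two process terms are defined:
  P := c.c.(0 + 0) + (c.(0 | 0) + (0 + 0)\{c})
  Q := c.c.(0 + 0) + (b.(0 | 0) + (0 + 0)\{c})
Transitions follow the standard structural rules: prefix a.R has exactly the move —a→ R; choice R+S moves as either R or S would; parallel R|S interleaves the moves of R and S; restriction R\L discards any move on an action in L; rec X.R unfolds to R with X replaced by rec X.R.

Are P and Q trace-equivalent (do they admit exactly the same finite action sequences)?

P's transition system — 4 states:
  u0 = c.c.(0 + 0) + (c.(0 | 0) + (0 + 0)\{c}) → -c-> u1, -c-> u2
  u1 = 0 | 0 → deadlocked
  u2 = c.(0 + 0) → -c-> u3
  u3 = 0 + 0 → deadlocked
Q's transition system — 4 states:
  v0 = c.c.(0 + 0) + (b.(0 | 0) + (0 + 0)\{c}) → -b-> v1, -c-> v2
  v1 = 0 | 0 → deadlocked
  v2 = c.(0 + 0) → -c-> v3
  v3 = 0 + 0 → deadlocked
Executing b from Q (initial set {v0}):
  [1] b ⇒ {v1}
  Q completes σ.
Executing b from P (initial set {u0}):
  [1] b ⇒ no successor for P

trace-distinct — witness ⟨b⟩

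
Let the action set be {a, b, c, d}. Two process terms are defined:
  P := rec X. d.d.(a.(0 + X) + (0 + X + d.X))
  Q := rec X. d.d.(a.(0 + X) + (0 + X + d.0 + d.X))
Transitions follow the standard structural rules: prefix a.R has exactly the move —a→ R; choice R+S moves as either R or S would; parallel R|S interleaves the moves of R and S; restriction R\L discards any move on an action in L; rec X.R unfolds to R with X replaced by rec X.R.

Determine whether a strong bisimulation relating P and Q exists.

not bisimilar

Reachable graph of P (4 states):
  m0 = rec X. d.d.(a.(0 + X) + (0 + X + d.X)) ⊢ ··d··> m1
  m1 = d.(a.(0 + (rec X. d.d.(a.(0 + X) + (0 + X + d.X)))) + (0 + (rec X. d.d.(a.(0 + X) + (0 + X + d.X))) + d.(rec X. d.d.(a.(0 + X) + (0 + X + d.X))))) ⊢ ··d··> m2
  m2 = a.(0 + (rec X. d.d.(a.(0 + X) + (0 + X + d.X)))) + (0 + (rec X. d.d.(a.(0 + X) + (0 + X + d.X))) + d.(rec X. d.d.(a.(0 + X) + (0 + X + d.X)))) ⊢ ··a··> m3, ··d··> m0, ··d··> m1
  m3 = 0 + (rec X. d.d.(a.(0 + X) + (0 + X + d.X))) ⊢ ··d··> m1
Reachable graph of Q (5 states):
  n0 = rec X. d.d.(a.(0 + X) + (0 + X + d.0 + d.X)) ⊢ ··d··> n1
  n1 = d.(a.(0 + (rec X. d.d.(a.(0 + X) + (0 + X + d.0 + d.X)))) + (0 + (rec X. d.d.(a.(0 + X) + (0 + X + d.0 + d.X))) + d.0 + d.(rec X. d.d.(a.(0 + X) + (0 + X + d.0 + d.X))))) ⊢ ··d··> n2
  n2 = a.(0 + (rec X. d.d.(a.(0 + X) + (0 + X + d.0 + d.X)))) + (0 + (rec X. d.d.(a.(0 + X) + (0 + X + d.0 + d.X))) + d.0 + d.(rec X. d.d.(a.(0 + X) + (0 + X + d.0 + d.X)))) ⊢ ··a··> n3, ··d··> n0, ··d··> n1, ··d··> n4
  n3 = 0 + (rec X. d.d.(a.(0 + X) + (0 + X + d.0 + d.X))) ⊢ ··d··> n1
  n4 = 0 ⊢ (no moves)
Bisimilarity quotient blocks:
  B0 = {m0, m3}
  B1 = {m1}
  B2 = {m2}
  B3 = {n0, n3}
  B4 = {n1}
  B5 = {n2}
  B6 = {n4}
m0 ∈ B0, n0 ∈ B3 → different blocks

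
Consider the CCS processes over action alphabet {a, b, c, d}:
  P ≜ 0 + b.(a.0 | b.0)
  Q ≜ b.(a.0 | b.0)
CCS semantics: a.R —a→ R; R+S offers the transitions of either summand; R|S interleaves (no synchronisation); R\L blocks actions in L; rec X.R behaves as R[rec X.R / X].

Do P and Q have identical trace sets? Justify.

LTS(P): 5 reachable states
  m0 = 0 + b.(a.0 | b.0) → ··b··> m1
  m1 = a.0 | b.0 → ··a··> m2, ··b··> m3
  m2 = 0 | b.0 → ··b··> m4
  m3 = a.0 | 0 → ··a··> m4
  m4 = 0 | 0 → ·
LTS(Q): 5 reachable states
  n0 = b.(a.0 | b.0) → ··b··> n1
  n1 = a.0 | b.0 → ··a··> n2, ··b··> n3
  n2 = 0 | b.0 → ··b··> n4
  n3 = a.0 | 0 → ··a··> n4
  n4 = 0 | 0 → ·
Coarsest stable partition (strong bisimilarity classes):
  B0 = {m0, n0}
  B1 = {m1, n1}
  B2 = {m2, n2}
  B3 = {m4, n4}
  B4 = {m3, n3}
m0 ∈ B0, n0 ∈ B0 → same block
Bisimilar ⇒ trace-equivalent.

traces(P) = traces(Q)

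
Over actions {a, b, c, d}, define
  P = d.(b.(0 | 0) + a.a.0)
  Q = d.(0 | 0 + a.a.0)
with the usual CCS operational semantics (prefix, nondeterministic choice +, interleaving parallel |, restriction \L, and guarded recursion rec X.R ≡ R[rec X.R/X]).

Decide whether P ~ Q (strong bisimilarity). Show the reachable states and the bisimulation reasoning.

P's transition system — 5 states:
  s0 = d.(b.(0 | 0) + a.a.0) ⊢ ··d··> s1
  s1 = b.(0 | 0) + a.a.0 ⊢ ··a··> s2, ··b··> s3
  s2 = a.0 ⊢ ··a··> s4
  s3 = 0 | 0 ⊢ deadlocked
  s4 = 0 ⊢ deadlocked
Q's transition system — 4 states:
  t0 = d.(0 | 0 + a.a.0) ⊢ ··d··> t1
  t1 = 0 | 0 + a.a.0 ⊢ ··a··> t2
  t2 = a.0 ⊢ ··a··> t3
  t3 = 0 ⊢ deadlocked
Bisimilarity quotient blocks:
  B0 = {s0}
  B1 = {s1}
  B2 = {s3, s4, t3}
  B3 = {s2, t2}
  B4 = {t0}
  B5 = {t1}
s0 ∈ B0, t0 ∈ B4 → different blocks

not bisimilar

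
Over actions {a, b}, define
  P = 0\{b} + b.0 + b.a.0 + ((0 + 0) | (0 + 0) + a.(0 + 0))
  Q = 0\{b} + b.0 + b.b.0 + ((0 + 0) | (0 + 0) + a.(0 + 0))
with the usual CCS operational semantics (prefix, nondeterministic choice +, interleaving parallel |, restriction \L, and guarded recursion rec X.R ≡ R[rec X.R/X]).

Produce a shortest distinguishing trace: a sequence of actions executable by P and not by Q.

Reachable graph of P (4 states):
  m0 = 0\{b} + b.0 + b.a.0 + ((0 + 0) | (0 + 0) + a.(0 + 0)) ⊢ —a→ m1, —b→ m2, —b→ m3
  m1 = 0 + 0 ⊢ deadlocked
  m2 = 0 ⊢ deadlocked
  m3 = a.0 ⊢ —a→ m2
Reachable graph of Q (4 states):
  n0 = 0\{b} + b.0 + b.b.0 + ((0 + 0) | (0 + 0) + a.(0 + 0)) ⊢ —a→ n1, —b→ n2, —b→ n3
  n1 = 0 + 0 ⊢ deadlocked
  n2 = 0 ⊢ deadlocked
  n3 = b.0 ⊢ —b→ n2
Trace ⟨ba⟩ through P, begin at {m0}:
  [1] b ⇒ {m2, m3}
  [2] a ⇒ {m2}
  ✓ P
Trace ⟨ba⟩ through Q, begin at {n0}:
  [1] b ⇒ {n2, n3}
  [2] a ⇒ ∅ (Q stuck)

ba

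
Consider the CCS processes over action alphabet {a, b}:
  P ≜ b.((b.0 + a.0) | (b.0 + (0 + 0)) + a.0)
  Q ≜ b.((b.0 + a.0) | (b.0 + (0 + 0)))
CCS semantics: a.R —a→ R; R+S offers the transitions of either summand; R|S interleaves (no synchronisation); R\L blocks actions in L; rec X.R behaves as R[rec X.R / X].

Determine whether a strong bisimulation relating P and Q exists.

Reachable graph of P (6 states):
  m0 = b.((b.0 + a.0) | (b.0 + (0 + 0)) + a.0) | =b=> m1
  m1 = (b.0 + a.0) | (b.0 + (0 + 0)) + a.0 | =a=> m2, =a=> m3, =b=> m3, =b=> m4
  m2 = 0 | ·
  m3 = 0 | (b.0 + (0 + 0)) | =b=> m5
  m4 = (b.0 + a.0) | 0 | =a=> m5, =b=> m5
  m5 = 0 | 0 | ·
Reachable graph of Q (5 states):
  n0 = b.((b.0 + a.0) | (b.0 + (0 + 0))) | =b=> n1
  n1 = (b.0 + a.0) | (b.0 + (0 + 0)) | =a=> n2, =b=> n2, =b=> n3
  n2 = 0 | (b.0 + (0 + 0)) | =b=> n4
  n3 = (b.0 + a.0) | 0 | =a=> n4, =b=> n4
  n4 = 0 | 0 | ·
Partition-refinement fixed point:
  B0 = {m0}
  B1 = {m1}
  B2 = {m2, m5, n4}
  B3 = {m3, n2}
  B4 = {m4, n3}
  B5 = {n0}
  B6 = {n1}
m0 ∈ B0, n0 ∈ B5 → different blocks

not bisimilar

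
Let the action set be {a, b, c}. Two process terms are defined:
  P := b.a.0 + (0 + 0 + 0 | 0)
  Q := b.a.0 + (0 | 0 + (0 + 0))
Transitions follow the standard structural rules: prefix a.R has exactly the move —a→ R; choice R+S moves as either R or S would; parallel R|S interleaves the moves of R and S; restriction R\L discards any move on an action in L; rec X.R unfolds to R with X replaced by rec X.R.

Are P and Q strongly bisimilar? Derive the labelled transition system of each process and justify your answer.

YES

P's transition system — 3 states:
  p0 = b.a.0 + (0 + 0 + 0 | 0) → -b-> p1
  p1 = a.0 → -a-> p2
  p2 = 0 → ·
Q's transition system — 3 states:
  q0 = b.a.0 + (0 | 0 + (0 + 0)) → -b-> q1
  q1 = a.0 → -a-> q2
  q2 = 0 → ·
Partition-refinement fixed point:
  B0 = {p0, q0}
  B1 = {p1, q1}
  B2 = {p2, q2}
p0 ∈ B0, q0 ∈ B0 → same block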